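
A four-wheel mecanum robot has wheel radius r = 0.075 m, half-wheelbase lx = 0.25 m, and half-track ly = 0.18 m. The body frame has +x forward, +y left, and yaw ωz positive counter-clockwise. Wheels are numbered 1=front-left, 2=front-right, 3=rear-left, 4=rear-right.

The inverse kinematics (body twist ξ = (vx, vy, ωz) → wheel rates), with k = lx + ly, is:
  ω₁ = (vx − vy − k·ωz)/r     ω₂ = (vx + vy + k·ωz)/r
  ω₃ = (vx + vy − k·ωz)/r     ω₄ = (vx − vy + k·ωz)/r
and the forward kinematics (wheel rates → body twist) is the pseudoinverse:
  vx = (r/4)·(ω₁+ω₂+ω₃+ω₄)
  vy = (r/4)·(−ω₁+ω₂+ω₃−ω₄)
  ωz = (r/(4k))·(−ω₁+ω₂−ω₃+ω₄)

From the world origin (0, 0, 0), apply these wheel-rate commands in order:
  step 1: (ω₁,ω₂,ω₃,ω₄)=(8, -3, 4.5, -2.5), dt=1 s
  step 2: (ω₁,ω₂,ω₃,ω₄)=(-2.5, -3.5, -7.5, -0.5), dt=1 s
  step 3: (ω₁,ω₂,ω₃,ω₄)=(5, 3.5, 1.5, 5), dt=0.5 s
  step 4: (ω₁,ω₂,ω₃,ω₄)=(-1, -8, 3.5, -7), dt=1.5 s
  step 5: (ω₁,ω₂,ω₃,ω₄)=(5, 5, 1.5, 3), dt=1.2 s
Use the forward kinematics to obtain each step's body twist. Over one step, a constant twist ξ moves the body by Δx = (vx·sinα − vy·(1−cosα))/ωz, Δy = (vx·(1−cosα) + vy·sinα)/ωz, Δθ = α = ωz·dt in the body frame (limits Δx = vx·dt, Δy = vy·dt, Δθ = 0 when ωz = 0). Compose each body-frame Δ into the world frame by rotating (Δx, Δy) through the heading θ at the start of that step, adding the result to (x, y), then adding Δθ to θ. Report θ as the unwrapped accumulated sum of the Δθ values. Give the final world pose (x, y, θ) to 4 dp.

step 1: ξ=(vx,vy,ωz)=(0.1312, -0.0750, -0.7849), dt=1.0 → body Δ=(0.0902, -0.1165, -0.7849) → world pose (0.0902, -0.1165, -0.7849)
step 2: ξ=(vx,vy,ωz)=(-0.2625, -0.1500, 0.2616), dt=1.0 → body Δ=(-0.2400, -0.1824, 0.2616) → world pose (-0.2085, -0.0759, -0.5233)
step 3: ξ=(vx,vy,ωz)=(0.2812, -0.0938, 0.0872), dt=0.5 → body Δ=(0.1416, -0.0438, 0.0436) → world pose (-0.1077, -0.1846, -0.4797)
step 4: ξ=(vx,vy,ωz)=(-0.2344, 0.0656, -0.7631), dt=1.5 → body Δ=(-0.2292, 0.2585, -1.1446) → world pose (-0.1918, 0.1505, -1.6243)
step 5: ξ=(vx,vy,ωz)=(0.2719, -0.0281, 0.0654), dt=1.2 → body Δ=(0.3272, -0.0209, 0.0785) → world pose (-0.2302, -0.1752, -1.5458)

(-0.2302, -0.1752, -1.5458)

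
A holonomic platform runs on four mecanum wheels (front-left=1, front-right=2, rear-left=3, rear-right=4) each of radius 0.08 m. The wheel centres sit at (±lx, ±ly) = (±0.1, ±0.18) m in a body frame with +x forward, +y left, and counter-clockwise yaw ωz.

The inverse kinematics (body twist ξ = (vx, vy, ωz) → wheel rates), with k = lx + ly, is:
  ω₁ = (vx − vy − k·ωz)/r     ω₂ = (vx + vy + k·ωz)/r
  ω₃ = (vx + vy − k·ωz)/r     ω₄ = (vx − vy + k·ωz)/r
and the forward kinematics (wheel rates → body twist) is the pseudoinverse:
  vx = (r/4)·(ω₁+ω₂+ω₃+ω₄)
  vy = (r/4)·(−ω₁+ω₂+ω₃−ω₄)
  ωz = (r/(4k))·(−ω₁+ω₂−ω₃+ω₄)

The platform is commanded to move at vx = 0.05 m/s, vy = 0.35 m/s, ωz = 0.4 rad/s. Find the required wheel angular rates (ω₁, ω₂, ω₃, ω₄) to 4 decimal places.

(-5.1500, 6.4000, 3.6000, -2.3500)

k = lx + ly = 0.1 + 0.18 = 0.2800;  k·ωz = 0.2800·0.4 = 0.1120
ω₁ (FL) = (vx − vy − k·ωz)/r = -0.4120/0.08 = -5.1500
ω₂ (FR) = (vx + vy + k·ωz)/r = 0.5120/0.08 = 6.4000
ω₃ (RL) = (vx + vy − k·ωz)/r = 0.2880/0.08 = 3.6000
ω₄ (RR) = (vx − vy + k·ωz)/r = -0.1880/0.08 = -2.3500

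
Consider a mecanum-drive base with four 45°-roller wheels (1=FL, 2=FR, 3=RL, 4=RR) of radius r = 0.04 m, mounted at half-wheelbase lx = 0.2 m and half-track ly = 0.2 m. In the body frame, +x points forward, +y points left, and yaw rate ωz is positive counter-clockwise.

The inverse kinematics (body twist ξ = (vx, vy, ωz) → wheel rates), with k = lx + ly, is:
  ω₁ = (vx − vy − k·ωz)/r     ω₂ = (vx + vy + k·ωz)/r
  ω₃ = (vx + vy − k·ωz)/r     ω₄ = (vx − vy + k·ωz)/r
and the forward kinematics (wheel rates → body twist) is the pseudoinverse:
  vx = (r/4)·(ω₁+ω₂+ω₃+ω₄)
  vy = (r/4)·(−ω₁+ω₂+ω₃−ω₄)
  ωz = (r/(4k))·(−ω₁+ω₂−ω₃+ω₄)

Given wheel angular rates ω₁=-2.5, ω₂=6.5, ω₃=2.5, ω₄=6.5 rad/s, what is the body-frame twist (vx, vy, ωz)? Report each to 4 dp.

k = lx + ly = 0.2 + 0.2 = 0.4000
ω₁+ω₂+ω₃+ω₄ = 13.0000  →  vx = (0.04/4)·13.0000 = 0.1300
−ω₁+ω₂+ω₃−ω₄ = 5.0000  →  vy = (0.04/4)·5.0000 = 0.0500
−ω₁+ω₂−ω₃+ω₄ = 13.0000  →  ωz = (0.04/1.6000)·13.0000 = 0.3250

(0.1300, 0.0500, 0.3250)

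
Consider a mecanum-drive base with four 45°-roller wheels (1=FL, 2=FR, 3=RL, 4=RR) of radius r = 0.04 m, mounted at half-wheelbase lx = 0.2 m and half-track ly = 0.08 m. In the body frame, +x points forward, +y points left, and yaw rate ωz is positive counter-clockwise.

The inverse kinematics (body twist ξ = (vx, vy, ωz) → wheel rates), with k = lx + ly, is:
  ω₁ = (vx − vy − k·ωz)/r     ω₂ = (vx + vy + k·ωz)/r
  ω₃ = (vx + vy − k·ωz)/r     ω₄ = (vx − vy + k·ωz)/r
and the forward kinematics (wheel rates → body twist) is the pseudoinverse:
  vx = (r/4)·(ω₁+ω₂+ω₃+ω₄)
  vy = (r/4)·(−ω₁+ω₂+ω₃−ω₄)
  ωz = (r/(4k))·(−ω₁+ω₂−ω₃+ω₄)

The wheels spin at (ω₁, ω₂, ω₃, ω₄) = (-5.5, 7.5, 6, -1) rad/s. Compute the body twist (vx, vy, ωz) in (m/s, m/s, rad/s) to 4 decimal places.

k = lx + ly = 0.2 + 0.08 = 0.2800
ω₁+ω₂+ω₃+ω₄ = 7.0000  →  vx = (0.04/4)·7.0000 = 0.0700
−ω₁+ω₂+ω₃−ω₄ = 20.0000  →  vy = (0.04/4)·20.0000 = 0.2000
−ω₁+ω₂−ω₃+ω₄ = 6.0000  →  ωz = (0.04/1.1200)·6.0000 = 0.2143

(0.0700, 0.2000, 0.2143)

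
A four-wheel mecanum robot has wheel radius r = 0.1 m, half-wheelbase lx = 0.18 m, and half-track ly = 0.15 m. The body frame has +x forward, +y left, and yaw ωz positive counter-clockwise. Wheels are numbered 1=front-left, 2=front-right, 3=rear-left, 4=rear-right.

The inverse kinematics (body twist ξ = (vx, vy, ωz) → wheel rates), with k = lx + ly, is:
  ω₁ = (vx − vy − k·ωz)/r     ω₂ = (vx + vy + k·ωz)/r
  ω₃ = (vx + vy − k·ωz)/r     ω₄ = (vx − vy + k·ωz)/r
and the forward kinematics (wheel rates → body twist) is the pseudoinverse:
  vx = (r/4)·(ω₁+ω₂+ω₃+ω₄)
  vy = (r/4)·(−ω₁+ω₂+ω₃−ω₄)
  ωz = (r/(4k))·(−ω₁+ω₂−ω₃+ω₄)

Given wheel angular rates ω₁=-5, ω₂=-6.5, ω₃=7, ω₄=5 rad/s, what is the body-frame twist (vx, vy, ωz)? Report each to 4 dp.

k = lx + ly = 0.18 + 0.15 = 0.3300
ω₁+ω₂+ω₃+ω₄ = 0.5000  →  vx = (0.1/4)·0.5000 = 0.0125
−ω₁+ω₂+ω₃−ω₄ = 0.5000  →  vy = (0.1/4)·0.5000 = 0.0125
−ω₁+ω₂−ω₃+ω₄ = -3.5000  →  ωz = (0.1/1.3200)·-3.5000 = -0.2652

(0.0125, 0.0125, -0.2652)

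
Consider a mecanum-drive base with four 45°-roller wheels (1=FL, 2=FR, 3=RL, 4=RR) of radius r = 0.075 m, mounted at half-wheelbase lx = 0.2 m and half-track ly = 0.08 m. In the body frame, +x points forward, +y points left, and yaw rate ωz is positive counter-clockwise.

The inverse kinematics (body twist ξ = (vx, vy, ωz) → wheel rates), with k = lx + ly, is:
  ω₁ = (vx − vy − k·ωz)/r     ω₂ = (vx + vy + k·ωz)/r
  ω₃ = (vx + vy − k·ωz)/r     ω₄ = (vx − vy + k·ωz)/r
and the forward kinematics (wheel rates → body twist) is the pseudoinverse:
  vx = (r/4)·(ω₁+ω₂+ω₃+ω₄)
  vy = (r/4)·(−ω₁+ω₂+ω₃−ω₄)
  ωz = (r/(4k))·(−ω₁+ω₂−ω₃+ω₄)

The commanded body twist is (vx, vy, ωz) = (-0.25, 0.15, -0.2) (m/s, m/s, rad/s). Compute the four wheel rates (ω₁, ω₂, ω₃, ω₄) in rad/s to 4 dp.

(-4.5867, -2.0800, -0.5867, -6.0800)

k = lx + ly = 0.2 + 0.08 = 0.2800;  k·ωz = 0.2800·-0.2 = -0.0560
ω₁ (FL) = (vx − vy − k·ωz)/r = -0.3440/0.075 = -4.5867
ω₂ (FR) = (vx + vy + k·ωz)/r = -0.1560/0.075 = -2.0800
ω₃ (RL) = (vx + vy − k·ωz)/r = -0.0440/0.075 = -0.5867
ω₄ (RR) = (vx − vy + k·ωz)/r = -0.4560/0.075 = -6.0800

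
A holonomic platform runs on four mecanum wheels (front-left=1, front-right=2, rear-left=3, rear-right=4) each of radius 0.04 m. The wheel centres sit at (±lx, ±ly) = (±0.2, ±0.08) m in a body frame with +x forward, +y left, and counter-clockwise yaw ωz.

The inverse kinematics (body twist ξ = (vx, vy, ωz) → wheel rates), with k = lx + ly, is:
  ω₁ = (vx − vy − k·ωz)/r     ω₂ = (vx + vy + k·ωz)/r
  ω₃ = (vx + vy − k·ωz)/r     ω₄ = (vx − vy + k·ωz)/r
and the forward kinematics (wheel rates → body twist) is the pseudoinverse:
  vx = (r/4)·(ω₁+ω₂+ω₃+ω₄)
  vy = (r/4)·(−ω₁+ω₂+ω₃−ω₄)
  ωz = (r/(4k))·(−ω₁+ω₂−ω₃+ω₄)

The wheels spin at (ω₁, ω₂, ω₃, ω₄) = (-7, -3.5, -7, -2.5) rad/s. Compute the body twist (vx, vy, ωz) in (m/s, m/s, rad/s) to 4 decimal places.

k = lx + ly = 0.2 + 0.08 = 0.2800
ω₁+ω₂+ω₃+ω₄ = -20.0000  →  vx = (0.04/4)·-20.0000 = -0.2000
−ω₁+ω₂+ω₃−ω₄ = -1.0000  →  vy = (0.04/4)·-1.0000 = -0.0100
−ω₁+ω₂−ω₃+ω₄ = 8.0000  →  ωz = (0.04/1.1200)·8.0000 = 0.2857

(-0.2000, -0.0100, 0.2857)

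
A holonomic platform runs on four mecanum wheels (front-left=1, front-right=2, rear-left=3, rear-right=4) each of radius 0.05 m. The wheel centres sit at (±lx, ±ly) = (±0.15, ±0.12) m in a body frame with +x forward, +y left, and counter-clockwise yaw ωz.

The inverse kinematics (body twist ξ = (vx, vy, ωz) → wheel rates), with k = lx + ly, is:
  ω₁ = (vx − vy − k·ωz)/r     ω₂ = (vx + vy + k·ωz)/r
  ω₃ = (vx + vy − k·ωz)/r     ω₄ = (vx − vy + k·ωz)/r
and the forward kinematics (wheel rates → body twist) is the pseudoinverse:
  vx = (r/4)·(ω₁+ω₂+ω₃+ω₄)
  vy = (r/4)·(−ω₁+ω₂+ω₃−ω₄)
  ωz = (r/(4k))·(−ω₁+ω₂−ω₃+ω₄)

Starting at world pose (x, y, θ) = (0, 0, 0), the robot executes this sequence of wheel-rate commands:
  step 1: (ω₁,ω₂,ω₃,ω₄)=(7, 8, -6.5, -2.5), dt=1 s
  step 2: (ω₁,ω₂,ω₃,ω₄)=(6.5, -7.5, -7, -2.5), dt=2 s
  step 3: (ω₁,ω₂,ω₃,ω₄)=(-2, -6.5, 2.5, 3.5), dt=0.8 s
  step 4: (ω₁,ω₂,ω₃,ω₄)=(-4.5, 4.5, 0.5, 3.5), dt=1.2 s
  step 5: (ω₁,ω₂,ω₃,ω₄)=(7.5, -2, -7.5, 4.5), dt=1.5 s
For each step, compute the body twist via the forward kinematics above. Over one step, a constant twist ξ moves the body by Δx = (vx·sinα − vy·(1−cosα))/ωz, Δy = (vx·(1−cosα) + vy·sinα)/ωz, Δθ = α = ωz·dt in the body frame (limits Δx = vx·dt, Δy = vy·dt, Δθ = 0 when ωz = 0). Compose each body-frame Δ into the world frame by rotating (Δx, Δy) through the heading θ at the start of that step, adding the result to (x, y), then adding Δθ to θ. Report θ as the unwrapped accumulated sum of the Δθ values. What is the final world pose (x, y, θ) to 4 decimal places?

(-0.1892, -0.7885, 0.0625)

step 1: ξ=(vx,vy,ωz)=(0.0750, -0.0375, 0.2315), dt=1.0 → body Δ=(0.0787, -0.0285, 0.2315) → world pose (0.0787, -0.0285, 0.2315)
step 2: ξ=(vx,vy,ωz)=(-0.1313, -0.2313, -0.4398), dt=2.0 → body Δ=(-0.4206, -0.2969, -0.8796) → world pose (-0.2626, -0.4140, -0.6481)
step 3: ξ=(vx,vy,ωz)=(-0.0312, -0.0688, -0.1620), dt=0.8 → body Δ=(-0.0285, -0.0532, -0.1296) → world pose (-0.3174, -0.4393, -0.7778)
step 4: ξ=(vx,vy,ωz)=(0.0500, 0.0750, 0.5556), dt=1.2 → body Δ=(0.0267, 0.1028, 0.6667) → world pose (-0.2263, -0.3848, -0.1111)
step 5: ξ=(vx,vy,ωz)=(0.0312, -0.2687, 0.1157), dt=1.5 → body Δ=(0.0815, -0.3970, 0.1736) → world pose (-0.1892, -0.7885, 0.0625)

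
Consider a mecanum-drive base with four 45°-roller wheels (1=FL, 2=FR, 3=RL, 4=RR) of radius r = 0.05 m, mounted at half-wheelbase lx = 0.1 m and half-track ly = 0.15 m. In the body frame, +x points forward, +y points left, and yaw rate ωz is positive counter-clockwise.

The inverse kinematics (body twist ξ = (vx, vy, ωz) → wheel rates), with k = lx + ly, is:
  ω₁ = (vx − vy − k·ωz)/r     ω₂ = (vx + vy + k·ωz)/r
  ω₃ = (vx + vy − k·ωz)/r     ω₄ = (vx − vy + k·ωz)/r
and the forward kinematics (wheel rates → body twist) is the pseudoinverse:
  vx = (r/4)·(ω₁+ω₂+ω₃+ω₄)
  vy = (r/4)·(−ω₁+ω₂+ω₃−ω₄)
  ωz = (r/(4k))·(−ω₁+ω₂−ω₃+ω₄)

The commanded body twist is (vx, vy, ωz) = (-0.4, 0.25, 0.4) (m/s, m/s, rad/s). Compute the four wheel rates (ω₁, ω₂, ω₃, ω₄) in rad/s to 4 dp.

(-15.0000, -1.0000, -5.0000, -11.0000)

k = lx + ly = 0.1 + 0.15 = 0.2500;  k·ωz = 0.2500·0.4 = 0.1000
ω₁ (FL) = (vx − vy − k·ωz)/r = -0.7500/0.05 = -15.0000
ω₂ (FR) = (vx + vy + k·ωz)/r = -0.0500/0.05 = -1.0000
ω₃ (RL) = (vx + vy − k·ωz)/r = -0.2500/0.05 = -5.0000
ω₄ (RR) = (vx − vy + k·ωz)/r = -0.5500/0.05 = -11.0000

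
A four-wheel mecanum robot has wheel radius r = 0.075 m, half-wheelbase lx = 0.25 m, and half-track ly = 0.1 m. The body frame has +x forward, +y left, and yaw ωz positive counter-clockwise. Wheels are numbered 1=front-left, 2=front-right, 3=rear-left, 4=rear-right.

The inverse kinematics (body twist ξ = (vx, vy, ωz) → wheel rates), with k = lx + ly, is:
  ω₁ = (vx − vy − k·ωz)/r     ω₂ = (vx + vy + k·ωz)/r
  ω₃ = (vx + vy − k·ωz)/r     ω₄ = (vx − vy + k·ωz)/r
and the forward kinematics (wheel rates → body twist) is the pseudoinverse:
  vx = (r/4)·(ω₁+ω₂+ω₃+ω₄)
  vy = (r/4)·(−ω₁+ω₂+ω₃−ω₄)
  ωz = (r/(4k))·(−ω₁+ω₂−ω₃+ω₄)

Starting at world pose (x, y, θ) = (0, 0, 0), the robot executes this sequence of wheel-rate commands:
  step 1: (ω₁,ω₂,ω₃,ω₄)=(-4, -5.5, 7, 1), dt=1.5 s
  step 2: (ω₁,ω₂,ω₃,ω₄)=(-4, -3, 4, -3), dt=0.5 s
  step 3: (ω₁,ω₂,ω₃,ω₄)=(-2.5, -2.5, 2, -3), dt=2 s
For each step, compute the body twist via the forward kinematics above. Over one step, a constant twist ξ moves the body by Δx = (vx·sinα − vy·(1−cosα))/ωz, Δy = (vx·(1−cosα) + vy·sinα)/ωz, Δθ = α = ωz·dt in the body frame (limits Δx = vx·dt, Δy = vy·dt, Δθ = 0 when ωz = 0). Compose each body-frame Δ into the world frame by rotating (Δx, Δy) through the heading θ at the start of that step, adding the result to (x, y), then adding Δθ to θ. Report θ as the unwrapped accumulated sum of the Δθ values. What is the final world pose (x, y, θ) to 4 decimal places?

(0.0458, 0.5109, -1.2991)

step 1: ξ=(vx,vy,ωz)=(-0.0281, 0.0844, -0.4018), dt=1.5 → body Δ=(-0.0027, 0.1314, -0.6027) → world pose (-0.0027, 0.1314, -0.6027)
step 2: ξ=(vx,vy,ωz)=(-0.1125, 0.1500, -0.3214), dt=0.5 → body Δ=(-0.0500, 0.0792, -0.1607) → world pose (0.0010, 0.2249, -0.7634)
step 3: ξ=(vx,vy,ωz)=(-0.1125, 0.0938, -0.2679), dt=2.0 → body Δ=(-0.1654, 0.2375, -0.5357) → world pose (0.0458, 0.5109, -1.2991)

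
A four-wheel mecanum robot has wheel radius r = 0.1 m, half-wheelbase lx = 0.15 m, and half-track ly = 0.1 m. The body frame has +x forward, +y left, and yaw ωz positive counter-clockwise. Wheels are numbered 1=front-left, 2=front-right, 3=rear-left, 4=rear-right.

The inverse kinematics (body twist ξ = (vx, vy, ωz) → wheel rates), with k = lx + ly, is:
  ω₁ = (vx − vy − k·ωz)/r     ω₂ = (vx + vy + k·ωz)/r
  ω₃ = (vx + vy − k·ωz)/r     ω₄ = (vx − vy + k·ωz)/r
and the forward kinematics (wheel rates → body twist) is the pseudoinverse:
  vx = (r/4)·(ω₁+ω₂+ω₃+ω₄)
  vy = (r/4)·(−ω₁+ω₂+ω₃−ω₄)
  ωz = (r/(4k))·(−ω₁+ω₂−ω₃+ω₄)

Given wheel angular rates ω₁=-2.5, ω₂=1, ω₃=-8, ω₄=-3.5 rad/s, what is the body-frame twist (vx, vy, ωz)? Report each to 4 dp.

(-0.3250, -0.0250, 0.8000)

k = lx + ly = 0.15 + 0.1 = 0.2500
ω₁+ω₂+ω₃+ω₄ = -13.0000  →  vx = (0.1/4)·-13.0000 = -0.3250
−ω₁+ω₂+ω₃−ω₄ = -1.0000  →  vy = (0.1/4)·-1.0000 = -0.0250
−ω₁+ω₂−ω₃+ω₄ = 8.0000  →  ωz = (0.1/1.0000)·8.0000 = 0.8000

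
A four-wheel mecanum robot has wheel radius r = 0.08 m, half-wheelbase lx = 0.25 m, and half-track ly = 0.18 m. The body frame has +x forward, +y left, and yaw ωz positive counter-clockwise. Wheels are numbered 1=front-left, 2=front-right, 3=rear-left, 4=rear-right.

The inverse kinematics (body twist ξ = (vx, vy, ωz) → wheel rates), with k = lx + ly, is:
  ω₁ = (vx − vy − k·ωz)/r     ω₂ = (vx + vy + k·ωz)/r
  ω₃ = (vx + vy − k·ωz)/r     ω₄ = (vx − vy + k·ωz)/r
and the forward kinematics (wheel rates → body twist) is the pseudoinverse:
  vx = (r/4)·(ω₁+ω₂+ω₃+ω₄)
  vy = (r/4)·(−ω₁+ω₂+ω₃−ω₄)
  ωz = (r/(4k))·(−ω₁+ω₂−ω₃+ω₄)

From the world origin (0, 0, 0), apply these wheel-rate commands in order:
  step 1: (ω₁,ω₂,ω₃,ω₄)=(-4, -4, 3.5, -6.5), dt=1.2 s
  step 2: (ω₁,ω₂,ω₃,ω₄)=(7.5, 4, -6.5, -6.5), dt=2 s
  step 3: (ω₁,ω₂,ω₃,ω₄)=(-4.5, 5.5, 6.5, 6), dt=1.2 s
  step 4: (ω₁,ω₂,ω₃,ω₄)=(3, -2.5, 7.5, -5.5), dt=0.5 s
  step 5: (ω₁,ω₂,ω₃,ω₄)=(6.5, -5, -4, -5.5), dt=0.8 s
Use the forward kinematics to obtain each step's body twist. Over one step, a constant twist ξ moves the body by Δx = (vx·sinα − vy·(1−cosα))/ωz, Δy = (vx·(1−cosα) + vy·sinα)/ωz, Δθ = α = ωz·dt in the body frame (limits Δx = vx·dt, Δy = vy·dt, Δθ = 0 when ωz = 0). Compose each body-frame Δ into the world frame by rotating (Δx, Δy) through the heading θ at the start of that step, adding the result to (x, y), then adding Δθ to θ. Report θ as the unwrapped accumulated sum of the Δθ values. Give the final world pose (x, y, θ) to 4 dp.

(-0.0571, 0.3270, -1.2674)

step 1: ξ=(vx,vy,ωz)=(-0.2200, 0.2000, -0.4651), dt=1.2 → body Δ=(-0.1852, 0.2995, -0.5581) → world pose (-0.1852, 0.2995, -0.5581)
step 2: ξ=(vx,vy,ωz)=(-0.0300, -0.0700, -0.1628), dt=2.0 → body Δ=(-0.0815, -0.1279, -0.3256) → world pose (-0.3221, 0.2342, -0.8837)
step 3: ξ=(vx,vy,ωz)=(0.2700, 0.2100, 0.4419), dt=1.2 → body Δ=(0.2438, 0.3243, 0.5302) → world pose (0.0832, 0.2515, -0.3535)
step 4: ξ=(vx,vy,ωz)=(0.0500, 0.1500, -0.8605), dt=0.5 → body Δ=(0.0401, 0.0674, -0.4302) → world pose (0.1442, 0.3008, -0.7837)
step 5: ξ=(vx,vy,ωz)=(-0.1600, -0.2000, -0.6047), dt=0.8 → body Δ=(-0.1610, -0.1235, -0.4837) → world pose (-0.0571, 0.3270, -1.2674)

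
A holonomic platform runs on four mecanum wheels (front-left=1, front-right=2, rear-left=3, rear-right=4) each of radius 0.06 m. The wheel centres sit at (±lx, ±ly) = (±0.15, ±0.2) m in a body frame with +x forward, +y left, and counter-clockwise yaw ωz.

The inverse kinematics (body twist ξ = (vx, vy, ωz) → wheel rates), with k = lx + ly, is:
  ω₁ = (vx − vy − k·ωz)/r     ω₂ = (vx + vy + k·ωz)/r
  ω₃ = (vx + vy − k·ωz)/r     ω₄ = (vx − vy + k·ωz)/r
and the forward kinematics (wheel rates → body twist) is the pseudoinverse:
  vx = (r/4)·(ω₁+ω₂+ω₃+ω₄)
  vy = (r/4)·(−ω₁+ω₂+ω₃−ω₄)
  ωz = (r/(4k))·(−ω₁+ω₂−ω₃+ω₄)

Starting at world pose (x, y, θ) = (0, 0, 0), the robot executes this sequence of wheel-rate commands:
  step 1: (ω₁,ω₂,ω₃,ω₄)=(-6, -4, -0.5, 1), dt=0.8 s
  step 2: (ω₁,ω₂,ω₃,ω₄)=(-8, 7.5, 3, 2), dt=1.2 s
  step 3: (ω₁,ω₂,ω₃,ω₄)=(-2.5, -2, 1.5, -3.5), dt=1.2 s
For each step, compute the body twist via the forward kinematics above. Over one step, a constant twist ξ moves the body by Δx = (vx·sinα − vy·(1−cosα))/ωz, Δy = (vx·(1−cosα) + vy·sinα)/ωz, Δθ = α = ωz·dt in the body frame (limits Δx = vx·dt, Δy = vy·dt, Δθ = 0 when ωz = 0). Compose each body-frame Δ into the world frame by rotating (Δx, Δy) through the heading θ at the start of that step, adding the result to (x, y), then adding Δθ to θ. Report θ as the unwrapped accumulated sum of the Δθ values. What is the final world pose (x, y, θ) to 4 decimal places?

step 1: ξ=(vx,vy,ωz)=(-0.1425, 0.0075, 0.1500), dt=0.8 → body Δ=(-0.1141, -0.0008, 0.1200) → world pose (-0.1141, -0.0008, 0.1200)
step 2: ξ=(vx,vy,ωz)=(0.0675, 0.2475, 0.6214), dt=1.2 → body Δ=(-0.0320, 0.2991, 0.7457) → world pose (-0.1817, 0.2922, 0.8657)
step 3: ξ=(vx,vy,ωz)=(-0.0975, 0.0825, -0.1929), dt=1.2 → body Δ=(-0.1046, 0.1116, -0.2314) → world pose (-0.3344, 0.2849, 0.6343)

(-0.3344, 0.2849, 0.6343)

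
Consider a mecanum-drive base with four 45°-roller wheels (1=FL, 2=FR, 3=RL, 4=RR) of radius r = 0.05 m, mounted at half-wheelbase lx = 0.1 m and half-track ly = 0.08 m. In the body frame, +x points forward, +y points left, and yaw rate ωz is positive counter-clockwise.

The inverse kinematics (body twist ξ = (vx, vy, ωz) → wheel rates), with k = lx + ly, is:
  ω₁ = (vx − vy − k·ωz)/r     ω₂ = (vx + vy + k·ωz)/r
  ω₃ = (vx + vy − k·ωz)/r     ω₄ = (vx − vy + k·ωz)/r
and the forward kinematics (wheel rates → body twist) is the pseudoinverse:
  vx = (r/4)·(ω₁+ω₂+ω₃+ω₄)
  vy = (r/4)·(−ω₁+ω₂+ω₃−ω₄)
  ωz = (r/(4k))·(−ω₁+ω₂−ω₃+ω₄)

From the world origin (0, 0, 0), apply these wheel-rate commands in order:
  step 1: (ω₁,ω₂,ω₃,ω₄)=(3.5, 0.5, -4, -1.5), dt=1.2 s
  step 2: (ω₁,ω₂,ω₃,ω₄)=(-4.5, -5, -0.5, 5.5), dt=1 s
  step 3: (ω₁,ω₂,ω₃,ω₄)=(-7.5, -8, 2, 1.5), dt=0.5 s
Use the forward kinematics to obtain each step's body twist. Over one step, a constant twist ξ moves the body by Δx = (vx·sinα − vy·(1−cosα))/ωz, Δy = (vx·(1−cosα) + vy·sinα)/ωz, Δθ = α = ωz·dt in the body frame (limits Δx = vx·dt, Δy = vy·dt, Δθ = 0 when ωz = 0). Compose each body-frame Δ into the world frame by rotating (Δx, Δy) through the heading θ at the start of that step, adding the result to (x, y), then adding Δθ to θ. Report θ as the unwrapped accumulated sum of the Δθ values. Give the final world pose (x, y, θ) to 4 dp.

step 1: ξ=(vx,vy,ωz)=(-0.0188, -0.0688, -0.0347), dt=1.2 → body Δ=(-0.0242, -0.0820, -0.0417) → world pose (-0.0242, -0.0820, -0.0417)
step 2: ξ=(vx,vy,ωz)=(-0.0562, -0.0813, 0.3819), dt=1.0 → body Δ=(-0.0396, -0.0899, 0.3819) → world pose (-0.0675, -0.1702, 0.3403)
step 3: ξ=(vx,vy,ωz)=(-0.1500, 0.0000, -0.0694), dt=0.5 → body Δ=(-0.0750, 0.0013, -0.0347) → world pose (-0.1386, -0.1940, 0.3056)

(-0.1386, -0.1940, 0.3056)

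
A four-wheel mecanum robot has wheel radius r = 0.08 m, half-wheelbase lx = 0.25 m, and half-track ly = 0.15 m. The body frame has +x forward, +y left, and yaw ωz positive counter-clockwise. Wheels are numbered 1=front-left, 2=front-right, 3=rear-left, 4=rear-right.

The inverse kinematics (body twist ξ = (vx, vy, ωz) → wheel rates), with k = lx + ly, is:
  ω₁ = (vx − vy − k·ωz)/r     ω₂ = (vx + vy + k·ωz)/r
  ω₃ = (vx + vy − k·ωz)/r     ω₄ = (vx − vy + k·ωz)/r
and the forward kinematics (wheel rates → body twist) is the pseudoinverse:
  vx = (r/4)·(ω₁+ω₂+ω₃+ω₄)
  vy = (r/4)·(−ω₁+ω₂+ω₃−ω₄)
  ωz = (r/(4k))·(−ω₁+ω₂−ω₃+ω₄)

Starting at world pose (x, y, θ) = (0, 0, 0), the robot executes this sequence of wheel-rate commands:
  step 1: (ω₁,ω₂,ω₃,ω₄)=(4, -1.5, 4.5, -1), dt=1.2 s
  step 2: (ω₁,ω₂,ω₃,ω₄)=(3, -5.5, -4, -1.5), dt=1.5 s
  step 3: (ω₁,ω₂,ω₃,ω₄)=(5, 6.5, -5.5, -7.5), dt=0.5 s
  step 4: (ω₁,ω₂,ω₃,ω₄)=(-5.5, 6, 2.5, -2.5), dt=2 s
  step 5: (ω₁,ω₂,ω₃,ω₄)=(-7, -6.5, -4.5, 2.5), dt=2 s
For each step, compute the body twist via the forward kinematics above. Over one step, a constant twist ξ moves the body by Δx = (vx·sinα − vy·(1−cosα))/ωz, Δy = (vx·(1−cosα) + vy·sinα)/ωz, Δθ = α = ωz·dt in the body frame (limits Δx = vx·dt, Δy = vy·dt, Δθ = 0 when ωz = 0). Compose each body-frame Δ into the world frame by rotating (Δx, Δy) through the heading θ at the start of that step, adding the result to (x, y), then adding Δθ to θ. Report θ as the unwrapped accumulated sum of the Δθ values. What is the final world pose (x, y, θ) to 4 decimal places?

step 1: ξ=(vx,vy,ωz)=(0.1200, 0.0000, -0.5500), dt=1.2 → body Δ=(0.1338, -0.0458, -0.6600) → world pose (0.1338, -0.0458, -0.6600)
step 2: ξ=(vx,vy,ωz)=(-0.1600, -0.2200, -0.3000), dt=1.5 → body Δ=(-0.3050, -0.2659, -0.4500) → world pose (-0.2702, -0.0689, -1.1100)
step 3: ξ=(vx,vy,ωz)=(-0.0300, 0.0700, -0.0250), dt=0.5 → body Δ=(-0.0148, 0.0351, -0.0125) → world pose (-0.2453, -0.0400, -1.1225)
step 4: ξ=(vx,vy,ωz)=(0.0100, 0.3300, 0.3250), dt=2.0 → body Δ=(-0.1884, 0.6208, 0.6500) → world pose (0.2324, 0.3988, -0.4725)
step 5: ξ=(vx,vy,ωz)=(-0.3100, -0.1300, 0.3750), dt=2.0 → body Δ=(-0.4705, -0.4581, 0.7500) → world pose (-0.3950, 0.2051, 0.2775)

(-0.3950, 0.2051, 0.2775)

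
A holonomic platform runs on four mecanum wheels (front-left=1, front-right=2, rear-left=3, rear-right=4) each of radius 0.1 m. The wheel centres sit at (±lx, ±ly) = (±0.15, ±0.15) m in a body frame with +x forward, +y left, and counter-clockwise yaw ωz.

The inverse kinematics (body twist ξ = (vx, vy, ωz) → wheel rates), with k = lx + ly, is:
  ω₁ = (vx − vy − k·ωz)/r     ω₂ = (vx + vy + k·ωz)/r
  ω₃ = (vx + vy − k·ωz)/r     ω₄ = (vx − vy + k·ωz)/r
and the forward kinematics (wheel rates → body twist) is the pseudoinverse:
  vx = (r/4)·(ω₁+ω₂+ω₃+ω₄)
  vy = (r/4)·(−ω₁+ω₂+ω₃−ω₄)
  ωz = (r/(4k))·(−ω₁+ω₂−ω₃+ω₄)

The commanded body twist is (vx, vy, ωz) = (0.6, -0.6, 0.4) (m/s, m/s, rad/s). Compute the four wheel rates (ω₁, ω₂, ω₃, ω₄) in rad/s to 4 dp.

(10.8000, 1.2000, -1.2000, 13.2000)

k = lx + ly = 0.15 + 0.15 = 0.3000;  k·ωz = 0.3000·0.4 = 0.1200
ω₁ (FL) = (vx − vy − k·ωz)/r = 1.0800/0.1 = 10.8000
ω₂ (FR) = (vx + vy + k·ωz)/r = 0.1200/0.1 = 1.2000
ω₃ (RL) = (vx + vy − k·ωz)/r = -0.1200/0.1 = -1.2000
ω₄ (RR) = (vx − vy + k·ωz)/r = 1.3200/0.1 = 13.2000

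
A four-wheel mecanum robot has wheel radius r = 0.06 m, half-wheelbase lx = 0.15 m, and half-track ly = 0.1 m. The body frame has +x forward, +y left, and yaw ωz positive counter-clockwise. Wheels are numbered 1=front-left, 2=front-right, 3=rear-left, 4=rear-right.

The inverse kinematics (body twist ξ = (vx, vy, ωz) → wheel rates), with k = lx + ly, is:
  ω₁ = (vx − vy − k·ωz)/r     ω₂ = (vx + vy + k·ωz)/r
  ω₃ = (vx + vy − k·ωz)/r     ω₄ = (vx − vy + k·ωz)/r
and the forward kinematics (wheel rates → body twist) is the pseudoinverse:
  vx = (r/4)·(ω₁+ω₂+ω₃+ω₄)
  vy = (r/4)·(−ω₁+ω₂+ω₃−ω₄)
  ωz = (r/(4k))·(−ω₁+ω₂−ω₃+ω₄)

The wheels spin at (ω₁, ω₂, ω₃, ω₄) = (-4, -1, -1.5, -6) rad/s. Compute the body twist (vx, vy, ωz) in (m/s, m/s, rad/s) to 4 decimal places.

k = lx + ly = 0.15 + 0.1 = 0.2500
ω₁+ω₂+ω₃+ω₄ = -12.5000  →  vx = (0.06/4)·-12.5000 = -0.1875
−ω₁+ω₂+ω₃−ω₄ = 7.5000  →  vy = (0.06/4)·7.5000 = 0.1125
−ω₁+ω₂−ω₃+ω₄ = -1.5000  →  ωz = (0.06/1.0000)·-1.5000 = -0.0900

(-0.1875, 0.1125, -0.0900)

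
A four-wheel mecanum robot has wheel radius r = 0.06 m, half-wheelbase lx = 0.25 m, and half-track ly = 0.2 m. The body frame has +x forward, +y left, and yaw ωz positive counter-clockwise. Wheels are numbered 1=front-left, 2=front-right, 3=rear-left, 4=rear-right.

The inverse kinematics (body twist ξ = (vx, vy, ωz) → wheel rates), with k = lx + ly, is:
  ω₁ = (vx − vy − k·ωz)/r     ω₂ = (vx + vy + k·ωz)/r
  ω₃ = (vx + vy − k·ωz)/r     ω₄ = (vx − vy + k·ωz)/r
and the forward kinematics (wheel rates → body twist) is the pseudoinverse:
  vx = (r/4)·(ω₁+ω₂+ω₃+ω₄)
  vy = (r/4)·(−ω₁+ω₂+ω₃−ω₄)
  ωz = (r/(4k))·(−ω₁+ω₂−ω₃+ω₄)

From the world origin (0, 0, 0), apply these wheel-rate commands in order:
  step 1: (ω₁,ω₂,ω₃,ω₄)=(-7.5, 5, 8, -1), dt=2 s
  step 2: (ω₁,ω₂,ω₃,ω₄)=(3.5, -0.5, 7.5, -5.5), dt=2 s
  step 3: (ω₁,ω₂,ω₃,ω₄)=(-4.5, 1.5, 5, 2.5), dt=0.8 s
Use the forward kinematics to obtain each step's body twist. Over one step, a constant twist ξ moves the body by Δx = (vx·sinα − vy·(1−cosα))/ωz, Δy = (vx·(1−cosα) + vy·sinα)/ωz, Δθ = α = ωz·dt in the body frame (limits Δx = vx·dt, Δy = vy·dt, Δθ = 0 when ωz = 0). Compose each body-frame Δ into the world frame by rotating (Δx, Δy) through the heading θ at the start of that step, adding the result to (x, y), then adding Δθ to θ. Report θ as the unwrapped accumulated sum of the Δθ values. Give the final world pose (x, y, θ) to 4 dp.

(0.3892, 0.8764, -0.8067)

step 1: ξ=(vx,vy,ωz)=(0.0675, 0.3225, 0.1167), dt=2.0 → body Δ=(0.0589, 0.6548, 0.2333) → world pose (0.0589, 0.6548, 0.2333)
step 2: ξ=(vx,vy,ωz)=(0.0750, 0.1350, -0.5667), dt=2.0 → body Δ=(0.2572, 0.1395, -1.1333) → world pose (0.2768, 0.8500, -0.9000)
step 3: ξ=(vx,vy,ωz)=(0.0675, 0.1275, 0.1167), dt=0.8 → body Δ=(0.0492, 0.1044, 0.0933) → world pose (0.3892, 0.8764, -0.8067)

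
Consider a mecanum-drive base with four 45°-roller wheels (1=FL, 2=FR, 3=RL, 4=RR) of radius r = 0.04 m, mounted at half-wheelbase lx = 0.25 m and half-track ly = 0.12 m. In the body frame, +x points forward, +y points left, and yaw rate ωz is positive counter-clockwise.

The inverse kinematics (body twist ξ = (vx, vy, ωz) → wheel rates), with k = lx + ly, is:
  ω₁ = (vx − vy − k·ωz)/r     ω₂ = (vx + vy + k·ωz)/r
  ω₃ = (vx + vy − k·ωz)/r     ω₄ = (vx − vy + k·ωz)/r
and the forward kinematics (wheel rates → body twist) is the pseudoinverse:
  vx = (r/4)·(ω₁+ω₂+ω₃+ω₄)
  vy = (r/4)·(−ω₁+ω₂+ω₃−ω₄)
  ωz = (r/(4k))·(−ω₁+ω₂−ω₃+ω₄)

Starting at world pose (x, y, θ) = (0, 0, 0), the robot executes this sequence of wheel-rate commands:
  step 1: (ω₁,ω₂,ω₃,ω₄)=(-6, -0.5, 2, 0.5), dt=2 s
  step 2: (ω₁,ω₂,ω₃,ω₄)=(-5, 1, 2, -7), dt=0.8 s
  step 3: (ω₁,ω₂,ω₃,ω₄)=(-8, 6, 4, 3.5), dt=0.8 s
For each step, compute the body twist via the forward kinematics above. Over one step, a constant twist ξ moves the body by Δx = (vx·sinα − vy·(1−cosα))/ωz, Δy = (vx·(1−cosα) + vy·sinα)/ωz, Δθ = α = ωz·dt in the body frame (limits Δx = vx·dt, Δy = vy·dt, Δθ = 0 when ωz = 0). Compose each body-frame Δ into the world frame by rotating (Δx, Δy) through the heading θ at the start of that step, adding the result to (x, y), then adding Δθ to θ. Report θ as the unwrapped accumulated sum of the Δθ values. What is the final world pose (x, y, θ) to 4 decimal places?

step 1: ξ=(vx,vy,ωz)=(-0.0400, 0.0700, 0.1081), dt=2.0 → body Δ=(-0.0945, 0.1303, 0.2162) → world pose (-0.0945, 0.1303, 0.2162)
step 2: ξ=(vx,vy,ωz)=(-0.0900, 0.1500, -0.0811), dt=0.8 → body Δ=(-0.0681, 0.1223, -0.0649) → world pose (-0.1872, 0.2351, 0.1514)
step 3: ξ=(vx,vy,ωz)=(0.0550, 0.1450, 0.3649), dt=0.8 → body Δ=(0.0266, 0.1207, 0.2919) → world pose (-0.1791, 0.3585, 0.4432)

(-0.1791, 0.3585, 0.4432)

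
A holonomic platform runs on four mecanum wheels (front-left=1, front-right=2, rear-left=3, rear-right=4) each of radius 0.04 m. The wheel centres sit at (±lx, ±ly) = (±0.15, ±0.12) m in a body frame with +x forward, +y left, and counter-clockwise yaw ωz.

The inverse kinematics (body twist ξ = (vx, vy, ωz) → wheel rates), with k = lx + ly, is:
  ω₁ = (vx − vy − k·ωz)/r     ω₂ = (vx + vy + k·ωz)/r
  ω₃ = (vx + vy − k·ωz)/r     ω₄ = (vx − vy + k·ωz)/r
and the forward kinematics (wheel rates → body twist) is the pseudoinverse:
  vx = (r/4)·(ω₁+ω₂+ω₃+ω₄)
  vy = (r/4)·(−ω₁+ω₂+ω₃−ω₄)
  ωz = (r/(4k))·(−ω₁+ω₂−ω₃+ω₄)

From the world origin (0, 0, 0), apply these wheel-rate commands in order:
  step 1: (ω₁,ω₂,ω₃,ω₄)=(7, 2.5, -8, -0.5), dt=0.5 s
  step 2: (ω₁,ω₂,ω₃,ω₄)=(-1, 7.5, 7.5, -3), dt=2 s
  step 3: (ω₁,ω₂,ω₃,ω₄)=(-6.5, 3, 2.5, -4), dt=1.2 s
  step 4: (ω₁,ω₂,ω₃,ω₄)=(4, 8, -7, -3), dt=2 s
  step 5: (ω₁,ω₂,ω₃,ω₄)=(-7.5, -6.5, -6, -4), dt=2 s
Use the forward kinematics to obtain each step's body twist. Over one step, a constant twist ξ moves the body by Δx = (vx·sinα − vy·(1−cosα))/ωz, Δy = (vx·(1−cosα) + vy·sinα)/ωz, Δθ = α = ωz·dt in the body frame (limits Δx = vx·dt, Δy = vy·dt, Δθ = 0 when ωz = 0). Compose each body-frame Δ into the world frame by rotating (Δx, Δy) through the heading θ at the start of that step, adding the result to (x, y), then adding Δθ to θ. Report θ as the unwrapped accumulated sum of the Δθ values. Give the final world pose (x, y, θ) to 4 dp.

(-0.1231, 0.1828, 0.8556)

step 1: ξ=(vx,vy,ωz)=(0.0100, -0.1200, 0.1111), dt=0.5 → body Δ=(0.0067, -0.0598, 0.0556) → world pose (0.0067, -0.0598, 0.0556)
step 2: ξ=(vx,vy,ωz)=(0.1100, 0.1900, -0.0741), dt=2.0 → body Δ=(0.2473, 0.3623, -0.1481) → world pose (0.2335, 0.3157, -0.0926)
step 3: ξ=(vx,vy,ωz)=(-0.0500, 0.1600, 0.1111), dt=1.2 → body Δ=(-0.0726, 0.1874, 0.1333) → world pose (0.1785, 0.5090, 0.0407)
step 4: ξ=(vx,vy,ωz)=(0.0200, 0.0000, 0.2963), dt=2.0 → body Δ=(0.0377, 0.0115, 0.5926) → world pose (0.2157, 0.5221, 0.6333)
step 5: ξ=(vx,vy,ωz)=(-0.2400, -0.0100, 0.1111), dt=2.0 → body Δ=(-0.4738, -0.0730, 0.2222) → world pose (-0.1231, 0.1828, 0.8556)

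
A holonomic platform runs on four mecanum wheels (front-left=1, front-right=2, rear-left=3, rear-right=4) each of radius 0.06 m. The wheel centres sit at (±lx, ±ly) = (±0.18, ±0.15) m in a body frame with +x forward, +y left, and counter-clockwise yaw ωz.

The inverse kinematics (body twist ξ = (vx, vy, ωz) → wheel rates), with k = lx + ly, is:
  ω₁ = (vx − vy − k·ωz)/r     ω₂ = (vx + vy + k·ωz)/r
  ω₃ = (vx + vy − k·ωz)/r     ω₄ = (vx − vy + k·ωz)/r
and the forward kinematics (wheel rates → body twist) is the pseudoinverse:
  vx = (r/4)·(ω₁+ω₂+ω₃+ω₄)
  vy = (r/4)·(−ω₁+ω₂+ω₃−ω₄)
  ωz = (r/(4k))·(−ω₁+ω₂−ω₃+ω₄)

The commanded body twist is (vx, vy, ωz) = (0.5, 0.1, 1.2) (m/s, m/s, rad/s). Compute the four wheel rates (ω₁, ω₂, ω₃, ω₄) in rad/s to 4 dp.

k = lx + ly = 0.18 + 0.15 = 0.3300;  k·ωz = 0.3300·1.2 = 0.3960
ω₁ (FL) = (vx − vy − k·ωz)/r = 0.0040/0.06 = 0.0667
ω₂ (FR) = (vx + vy + k·ωz)/r = 0.9960/0.06 = 16.6000
ω₃ (RL) = (vx + vy − k·ωz)/r = 0.2040/0.06 = 3.4000
ω₄ (RR) = (vx − vy + k·ωz)/r = 0.7960/0.06 = 13.2667

(0.0667, 16.6000, 3.4000, 13.2667)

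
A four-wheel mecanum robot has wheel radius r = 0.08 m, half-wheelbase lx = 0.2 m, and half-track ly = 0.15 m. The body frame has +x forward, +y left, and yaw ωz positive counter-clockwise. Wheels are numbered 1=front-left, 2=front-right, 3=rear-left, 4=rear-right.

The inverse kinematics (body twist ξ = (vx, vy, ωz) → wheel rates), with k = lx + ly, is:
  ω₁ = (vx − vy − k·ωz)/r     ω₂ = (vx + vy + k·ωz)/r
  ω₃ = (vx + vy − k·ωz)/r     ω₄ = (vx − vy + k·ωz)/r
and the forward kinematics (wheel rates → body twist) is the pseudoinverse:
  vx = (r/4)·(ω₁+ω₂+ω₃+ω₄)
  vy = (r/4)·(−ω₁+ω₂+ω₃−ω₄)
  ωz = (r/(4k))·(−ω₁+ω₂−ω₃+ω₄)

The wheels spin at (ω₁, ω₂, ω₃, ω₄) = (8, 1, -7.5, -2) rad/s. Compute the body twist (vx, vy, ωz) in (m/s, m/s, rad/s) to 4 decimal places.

(-0.0100, -0.2500, -0.0857)

k = lx + ly = 0.2 + 0.15 = 0.3500
ω₁+ω₂+ω₃+ω₄ = -0.5000  →  vx = (0.08/4)·-0.5000 = -0.0100
−ω₁+ω₂+ω₃−ω₄ = -12.5000  →  vy = (0.08/4)·-12.5000 = -0.2500
−ω₁+ω₂−ω₃+ω₄ = -1.5000  →  ωz = (0.08/1.4000)·-1.5000 = -0.0857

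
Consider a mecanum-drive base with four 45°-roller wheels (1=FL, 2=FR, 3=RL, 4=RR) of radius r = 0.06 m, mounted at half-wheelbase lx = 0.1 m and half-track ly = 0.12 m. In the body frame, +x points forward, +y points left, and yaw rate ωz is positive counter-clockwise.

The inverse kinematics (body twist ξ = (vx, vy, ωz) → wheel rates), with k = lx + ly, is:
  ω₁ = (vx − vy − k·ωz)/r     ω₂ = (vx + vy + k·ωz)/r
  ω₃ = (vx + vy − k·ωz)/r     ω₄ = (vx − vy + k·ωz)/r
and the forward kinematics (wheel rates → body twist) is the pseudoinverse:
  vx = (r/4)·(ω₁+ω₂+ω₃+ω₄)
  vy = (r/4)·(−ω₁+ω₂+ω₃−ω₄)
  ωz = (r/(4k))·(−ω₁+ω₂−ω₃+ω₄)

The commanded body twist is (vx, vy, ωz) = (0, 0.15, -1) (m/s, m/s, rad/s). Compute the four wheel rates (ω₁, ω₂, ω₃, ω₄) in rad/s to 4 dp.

(1.1667, -1.1667, 6.1667, -6.1667)

k = lx + ly = 0.1 + 0.12 = 0.2200;  k·ωz = 0.2200·-1 = -0.2200
ω₁ (FL) = (vx − vy − k·ωz)/r = 0.0700/0.06 = 1.1667
ω₂ (FR) = (vx + vy + k·ωz)/r = -0.0700/0.06 = -1.1667
ω₃ (RL) = (vx + vy − k·ωz)/r = 0.3700/0.06 = 6.1667
ω₄ (RR) = (vx − vy + k·ωz)/r = -0.3700/0.06 = -6.1667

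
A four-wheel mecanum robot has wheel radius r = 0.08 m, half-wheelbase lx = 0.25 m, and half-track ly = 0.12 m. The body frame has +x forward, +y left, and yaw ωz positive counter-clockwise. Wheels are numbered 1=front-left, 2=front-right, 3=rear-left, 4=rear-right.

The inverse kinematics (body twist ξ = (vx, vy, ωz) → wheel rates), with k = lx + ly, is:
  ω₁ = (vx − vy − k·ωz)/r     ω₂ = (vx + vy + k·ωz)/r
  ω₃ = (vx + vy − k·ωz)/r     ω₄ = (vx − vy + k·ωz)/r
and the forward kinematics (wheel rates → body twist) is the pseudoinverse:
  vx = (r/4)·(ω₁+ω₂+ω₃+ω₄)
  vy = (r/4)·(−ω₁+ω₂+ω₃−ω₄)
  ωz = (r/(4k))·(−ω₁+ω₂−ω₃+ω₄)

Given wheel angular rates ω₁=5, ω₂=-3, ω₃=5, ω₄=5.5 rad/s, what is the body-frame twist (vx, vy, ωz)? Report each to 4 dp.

(0.2500, -0.1700, -0.4054)

k = lx + ly = 0.25 + 0.12 = 0.3700
ω₁+ω₂+ω₃+ω₄ = 12.5000  →  vx = (0.08/4)·12.5000 = 0.2500
−ω₁+ω₂+ω₃−ω₄ = -8.5000  →  vy = (0.08/4)·-8.5000 = -0.1700
−ω₁+ω₂−ω₃+ω₄ = -7.5000  →  ωz = (0.08/1.4800)·-7.5000 = -0.4054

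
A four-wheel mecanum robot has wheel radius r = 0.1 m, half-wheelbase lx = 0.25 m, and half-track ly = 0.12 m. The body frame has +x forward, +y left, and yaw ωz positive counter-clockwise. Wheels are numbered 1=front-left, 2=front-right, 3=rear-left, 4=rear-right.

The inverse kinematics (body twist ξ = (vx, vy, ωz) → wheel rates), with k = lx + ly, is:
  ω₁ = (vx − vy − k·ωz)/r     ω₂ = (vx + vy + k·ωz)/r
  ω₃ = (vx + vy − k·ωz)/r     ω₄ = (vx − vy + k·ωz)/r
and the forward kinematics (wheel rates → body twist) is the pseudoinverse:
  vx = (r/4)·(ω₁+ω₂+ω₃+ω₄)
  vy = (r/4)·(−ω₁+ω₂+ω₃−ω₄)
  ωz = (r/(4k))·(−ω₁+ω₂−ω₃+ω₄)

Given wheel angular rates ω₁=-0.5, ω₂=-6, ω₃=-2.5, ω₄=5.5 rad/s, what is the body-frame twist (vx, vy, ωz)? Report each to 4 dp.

(-0.0875, -0.3375, 0.1689)

k = lx + ly = 0.25 + 0.12 = 0.3700
ω₁+ω₂+ω₃+ω₄ = -3.5000  →  vx = (0.1/4)·-3.5000 = -0.0875
−ω₁+ω₂+ω₃−ω₄ = -13.5000  →  vy = (0.1/4)·-13.5000 = -0.3375
−ω₁+ω₂−ω₃+ω₄ = 2.5000  →  ωz = (0.1/1.4800)·2.5000 = 0.1689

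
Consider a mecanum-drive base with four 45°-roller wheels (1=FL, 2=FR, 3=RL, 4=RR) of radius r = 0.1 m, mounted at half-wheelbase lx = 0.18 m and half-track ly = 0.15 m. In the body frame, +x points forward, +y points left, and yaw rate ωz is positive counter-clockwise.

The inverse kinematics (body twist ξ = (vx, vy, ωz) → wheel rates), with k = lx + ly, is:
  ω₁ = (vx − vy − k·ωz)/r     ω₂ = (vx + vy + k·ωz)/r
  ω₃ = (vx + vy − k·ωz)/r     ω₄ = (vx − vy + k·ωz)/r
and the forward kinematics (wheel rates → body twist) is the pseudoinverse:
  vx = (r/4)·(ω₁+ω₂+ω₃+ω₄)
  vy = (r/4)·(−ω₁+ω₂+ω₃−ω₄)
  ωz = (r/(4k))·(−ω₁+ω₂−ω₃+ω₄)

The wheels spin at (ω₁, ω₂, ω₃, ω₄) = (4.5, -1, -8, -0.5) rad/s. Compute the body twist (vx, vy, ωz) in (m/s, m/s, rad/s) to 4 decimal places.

(-0.1250, -0.3250, 0.1515)

k = lx + ly = 0.18 + 0.15 = 0.3300
ω₁+ω₂+ω₃+ω₄ = -5.0000  →  vx = (0.1/4)·-5.0000 = -0.1250
−ω₁+ω₂+ω₃−ω₄ = -13.0000  →  vy = (0.1/4)·-13.0000 = -0.3250
−ω₁+ω₂−ω₃+ω₄ = 2.0000  →  ωz = (0.1/1.3200)·2.0000 = 0.1515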